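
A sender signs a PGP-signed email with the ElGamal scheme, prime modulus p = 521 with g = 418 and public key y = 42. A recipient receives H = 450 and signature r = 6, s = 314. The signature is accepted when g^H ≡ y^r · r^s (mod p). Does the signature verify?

does not verify

Left side g^H mod p:
418^2 = 174724 ≡ 189
418^4 ≡ 189^2 = 35721 ≡ 293
418^8 ≡ 293^2 = 85849 ≡ 405
418^16 ≡ 405^2 = 164025 ≡ 431
418^32 ≡ 431^2 = 185761 ≡ 285
418^64 ≡ 285^2 = 81225 ≡ 470
418^128 ≡ 470^2 = 220900 ≡ 517
418^256 ≡ 517^2 = 267289 ≡ 16
450 = 256 + 128 + 64 + 2, so 418^450 ≡ 16·517·470·189 ≡ 32 (mod 521)
Right side y^r · r^s mod p:
42^2 = 1764 ≡ 201
42^4 ≡ 201^2 = 40401 ≡ 284
6 = 4 + 2, so 42^6 ≡ 284·201 ≡ 295 (mod 521)
6^2 = 36
6^4 ≡ 36^2 = 1296 ≡ 254
6^8 ≡ 254^2 = 64516 ≡ 433
6^16 ≡ 433^2 = 187489 ≡ 450
6^32 ≡ 450^2 = 202500 ≡ 352
6^64 ≡ 352^2 = 123904 ≡ 427
6^128 ≡ 427^2 = 182329 ≡ 500
6^256 ≡ 500^2 = 250000 ≡ 441
314 = 256 + 32 + 16 + 8 + 2, so 6^314 ≡ 441·352·450·433·36 ≡ 97 (mod 521)
295·97 = 28615 ≡ 481 (mod 521)
32 ≠ 481, so verification fails.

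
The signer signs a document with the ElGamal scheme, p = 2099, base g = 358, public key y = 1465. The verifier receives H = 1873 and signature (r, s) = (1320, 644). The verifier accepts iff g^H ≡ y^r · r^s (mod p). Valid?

Left side g^H mod p:
358^1873 mod 2099 = 216
Right side y^r · r^s mod p:
1465^1320 mod 2099 = 911
1320^644 mod 2099 = 2037
911·2037 = 1855707 ≡ 191 (mod 2099)
216 ≠ 191, so verification fails.

no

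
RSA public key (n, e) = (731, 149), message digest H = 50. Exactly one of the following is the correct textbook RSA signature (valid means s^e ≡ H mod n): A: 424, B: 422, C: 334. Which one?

A

Candidate A: Squares mod 731: 424^1≡424, 424^2≡681, 424^4≡307, 424^8≡681, 424^16≡307, 424^32≡681, 424^64≡307, 424^128≡681; 149 = 128 + 16 + 4 + 1, so 424^149 ≡ 681·307·307·424 ≡ 50 (mod 731)
  → matches H = 50
Candidate B: Squares mod 731: 422^1≡422, 422^2≡451, 422^4≡183, 422^8≡594, 422^16≡494, 422^32≡613, 422^64≡35, 422^128≡494; 149 = 128 + 16 + 4 + 1, so 422^149 ≡ 494·494·183·422 ≡ 709 (mod 731)
Candidate C: Squares mod 731: 334^1≡334, 334^2≡444, 334^4≡497, 334^8≡662, 334^16≡375, 334^32≡273, 334^64≡698, 334^128≡358; 149 = 128 + 16 + 4 + 1, so 334^149 ≡ 358·375·497·334 ≡ 588 (mod 731)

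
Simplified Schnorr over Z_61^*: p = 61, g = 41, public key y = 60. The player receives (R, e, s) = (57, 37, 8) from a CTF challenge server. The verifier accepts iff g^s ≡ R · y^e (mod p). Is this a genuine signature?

forged

g^s mod p:
41^8 mod 61 = 9
R · y^e mod p:
60^37 mod 61 = 60
57·60 = 3420 ≡ 4 (mod 61)
9 ≠ 4; the check fails.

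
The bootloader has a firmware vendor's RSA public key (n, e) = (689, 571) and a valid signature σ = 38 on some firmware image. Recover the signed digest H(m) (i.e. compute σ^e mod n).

272

Squares mod 689: σ^1≡38, σ^2≡66, σ^4≡222, σ^8≡365, σ^16≡248, σ^32≡183, σ^64≡417, σ^128≡261, σ^256≡599, σ^512≡521
571 = 512 + 32 + 16 + 8 + 2 + 1, so σ^571 ≡ 521·183·248·365·66·38 ≡ 272 (mod 689)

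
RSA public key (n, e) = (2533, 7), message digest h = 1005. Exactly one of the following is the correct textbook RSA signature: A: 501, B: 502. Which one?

B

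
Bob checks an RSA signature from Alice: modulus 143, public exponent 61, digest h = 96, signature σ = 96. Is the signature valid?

valid

σ^2 ≡ 96^2 = 9216 ≡ 64
σ^4 ≡ 64^2 = 4096 ≡ 92
σ^8 ≡ 92^2 = 8464 ≡ 27
σ^16 ≡ 27^2 = 729 ≡ 14
σ^32 ≡ 14^2 = 196 ≡ 53
61 = 32 + 16 + 8 + 4 + 1, so σ^61 ≡ 53·14·27·92·96 ≡ 96 (mod 143)
σ^61 mod 143 = 96 matches h.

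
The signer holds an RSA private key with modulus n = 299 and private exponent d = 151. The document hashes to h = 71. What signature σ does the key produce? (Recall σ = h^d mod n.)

72

h^2 ≡ 71^2 = 5041 ≡ 257
h^4 ≡ 257^2 = 66049 ≡ 269
h^8 ≡ 269^2 = 72361 ≡ 3
h^16 ≡ 3^2 = 9
h^32 ≡ 9^2 = 81
h^64 ≡ 81^2 = 6561 ≡ 282
h^128 ≡ 282^2 = 79524 ≡ 289
151 = 128 + 16 + 4 + 2 + 1, so h^151 ≡ 289·9·269·257·71 ≡ 72 (mod 299)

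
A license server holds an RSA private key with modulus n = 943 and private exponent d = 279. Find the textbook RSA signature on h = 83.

247

h^2 ≡ 83^2 = 6889 ≡ 288
h^4 ≡ 288^2 = 82944 ≡ 903
h^8 ≡ 903^2 = 815409 ≡ 657
h^16 ≡ 657^2 = 431649 ≡ 698
h^32 ≡ 698^2 = 487204 ≡ 616
h^64 ≡ 616^2 = 379456 ≡ 370
h^128 ≡ 370^2 = 136900 ≡ 165
h^256 ≡ 165^2 = 27225 ≡ 821
279 = 256 + 16 + 4 + 2 + 1, so h^279 ≡ 821·698·903·288·83 ≡ 247 (mod 943)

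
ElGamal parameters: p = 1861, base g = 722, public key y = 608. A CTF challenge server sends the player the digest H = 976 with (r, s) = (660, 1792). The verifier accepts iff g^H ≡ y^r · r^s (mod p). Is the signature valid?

invalid

Left side g^H mod p:
722^2 = 521284 ≡ 204
722^4 ≡ 204^2 = 41616 ≡ 674
722^8 ≡ 674^2 = 454276 ≡ 192
722^16 ≡ 192^2 = 36864 ≡ 1505
722^32 ≡ 1505^2 = 2265025 ≡ 188
722^64 ≡ 188^2 = 35344 ≡ 1846
722^128 ≡ 1846^2 = 3407716 ≡ 225
722^256 ≡ 225^2 = 50625 ≡ 378
722^512 ≡ 378^2 = 142884 ≡ 1448
976 = 512 + 256 + 128 + 64 + 16, so 722^976 ≡ 1448·378·225·1846·1505 ≡ 620 (mod 1861)
Right side y^r · r^s mod p:
608^2 = 369664 ≡ 1186
608^4 ≡ 1186^2 = 1406596 ≡ 1541
608^8 ≡ 1541^2 = 2374681 ≡ 45
608^16 ≡ 45^2 = 2025 ≡ 164
608^32 ≡ 164^2 = 26896 ≡ 842
608^64 ≡ 842^2 = 708964 ≡ 1784
608^128 ≡ 1784^2 = 3182656 ≡ 346
608^256 ≡ 346^2 = 119716 ≡ 612
608^512 ≡ 612^2 = 374544 ≡ 483
660 = 512 + 128 + 16 + 4, so 608^660 ≡ 483·346·164·1541 ≡ 670 (mod 1861)
660^2 = 435600 ≡ 126
660^4 ≡ 126^2 = 15876 ≡ 988
660^8 ≡ 988^2 = 976144 ≡ 980
660^16 ≡ 980^2 = 960400 ≡ 124
660^32 ≡ 124^2 = 15376 ≡ 488
660^64 ≡ 488^2 = 238144 ≡ 1797
660^128 ≡ 1797^2 = 3229209 ≡ 374
660^256 ≡ 374^2 = 139876 ≡ 301
660^512 ≡ 301^2 = 90601 ≡ 1273
660^1024 ≡ 1273^2 = 1620529 ≡ 1459
1792 = 1024 + 512 + 256, so 660^1792 ≡ 1459·1273·301 ≡ 1285 (mod 1861)
670·1285 = 860950 ≡ 1168 (mod 1861)
620 ≠ 1168, so verification fails.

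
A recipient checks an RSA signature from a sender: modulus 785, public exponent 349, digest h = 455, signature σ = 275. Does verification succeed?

passes

σ^349 mod 785 = 455
σ^349 mod 785 = 455 matches h.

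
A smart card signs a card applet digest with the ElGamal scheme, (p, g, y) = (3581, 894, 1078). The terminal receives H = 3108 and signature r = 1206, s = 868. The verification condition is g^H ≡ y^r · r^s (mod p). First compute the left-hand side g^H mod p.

894^2 = 799236 ≡ 673
894^4 ≡ 673^2 = 452929 ≡ 1723
894^8 ≡ 1723^2 = 2968729 ≡ 80
894^16 ≡ 80^2 = 6400 ≡ 2819
894^32 ≡ 2819^2 = 7946761 ≡ 522
894^64 ≡ 522^2 = 272484 ≡ 328
894^128 ≡ 328^2 = 107584 ≡ 154
894^256 ≡ 154^2 = 23716 ≡ 2230
894^512 ≡ 2230^2 = 4972900 ≡ 2472
894^1024 ≡ 2472^2 = 6110784 ≡ 1598
894^2048 ≡ 1598^2 = 2553604 ≡ 351
3108 = 2048 + 1024 + 32 + 4, so 894^3108 ≡ 351·1598·522·1723 ≡ 747 (mod 3581)

747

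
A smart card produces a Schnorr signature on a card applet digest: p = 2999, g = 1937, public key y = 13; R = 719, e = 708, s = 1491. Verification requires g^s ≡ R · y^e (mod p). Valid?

yes

g^s mod p:
Squares mod 2999: 1937^1≡1937, 1937^2≡220, 1937^4≡416, 1937^8≡2113, 1937^16≡2257, 1937^32≡1747, 1937^64≡2026, 1937^128≡2044, 1937^256≡329, 1937^512≡277, 1937^1024≡1754
1491 = 1024 + 256 + 128 + 64 + 16 + 2 + 1, so 1937^1491 ≡ 1754·329·2044·2026·2257·220·1937 ≡ 2014 (mod 2999)
R · y^e mod p:
Squares mod 2999: 13^1≡13, 13^2≡169, 13^4≡1570, 13^8≡2721, 13^16≡2309, 13^32≡2258, 13^64≡264, 13^128≡719, 13^256≡1133, 13^512≡117
708 = 512 + 128 + 64 + 4, so 13^708 ≡ 117·719·264·1570 ≡ 349 (mod 2999)
719·349 = 250931 ≡ 2014 (mod 2999)
2014 ≡ 2014 (mod 2999); signature holds.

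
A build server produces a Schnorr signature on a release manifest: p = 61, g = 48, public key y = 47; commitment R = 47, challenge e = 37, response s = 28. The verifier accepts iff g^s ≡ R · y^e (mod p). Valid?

g^s mod p:
48^2 = 2304 ≡ 47
48^4 ≡ 47^2 = 2209 ≡ 13
48^8 ≡ 13^2 = 169 ≡ 47
48^16 ≡ 47^2 = 2209 ≡ 13
28 = 16 + 8 + 4, so 48^28 ≡ 13·47·13 ≡ 13 (mod 61)
R · y^e mod p:
47^2 = 2209 ≡ 13
47^4 ≡ 13^2 = 169 ≡ 47
47^8 ≡ 47^2 = 2209 ≡ 13
47^16 ≡ 13^2 = 169 ≡ 47
47^32 ≡ 47^2 = 2209 ≡ 13
37 = 32 + 4 + 1, so 47^37 ≡ 13·47·47 ≡ 47 (mod 61)
47·47 = 2209 ≡ 13 (mod 61)
13 ≡ 13 (mod 61); signature holds.

yes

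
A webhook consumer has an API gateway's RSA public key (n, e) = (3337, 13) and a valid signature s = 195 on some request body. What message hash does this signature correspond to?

Squares mod 3337: s^1≡195, s^2≡1318, s^4≡1884, s^8≡2225
13 = 8 + 4 + 1, so s^13 ≡ 2225·1884·195 ≡ 2328 (mod 3337)

2328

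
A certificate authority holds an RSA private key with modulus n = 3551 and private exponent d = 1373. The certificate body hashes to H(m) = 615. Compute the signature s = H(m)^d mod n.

Squares mod 3551: (H(m))^1≡615, (H(m))^2≡1819, (H(m))^4≡2780, (H(m))^8≡1424, (H(m))^16≡155, (H(m))^32≡2719, (H(m))^64≡3330, (H(m))^128≡2678, (H(m))^256≡2215, (H(m))^512≡2294, (H(m))^1024≡3405
1373 = 1024 + 256 + 64 + 16 + 8 + 4 + 1, so (H(m))^1373 ≡ 3405·2215·3330·155·1424·2780·615 ≡ 3394 (mod 3551)

3394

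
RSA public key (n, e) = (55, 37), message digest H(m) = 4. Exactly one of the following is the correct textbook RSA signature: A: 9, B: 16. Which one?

A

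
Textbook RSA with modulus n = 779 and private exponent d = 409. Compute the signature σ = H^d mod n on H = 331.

H^409 mod 779 = 331

331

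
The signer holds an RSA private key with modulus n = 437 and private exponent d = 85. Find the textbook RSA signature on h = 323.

Squares mod 437: h^1≡323, h^2≡323, h^4≡323, h^8≡323, h^16≡323, h^32≡323, h^64≡323
85 = 64 + 16 + 4 + 1, so h^85 ≡ 323·323·323·323 ≡ 323 (mod 437)

323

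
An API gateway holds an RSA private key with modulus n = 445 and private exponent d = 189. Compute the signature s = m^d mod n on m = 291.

m^2 ≡ 291^2 = 84681 ≡ 131
m^4 ≡ 131^2 = 17161 ≡ 251
m^8 ≡ 251^2 = 63001 ≡ 256
m^16 ≡ 256^2 = 65536 ≡ 121
m^32 ≡ 121^2 = 14641 ≡ 401
m^64 ≡ 401^2 = 160801 ≡ 156
m^128 ≡ 156^2 = 24336 ≡ 306
189 = 128 + 32 + 16 + 8 + 4 + 1, so m^189 ≡ 306·401·121·256·251·291 ≡ 41 (mod 445)

41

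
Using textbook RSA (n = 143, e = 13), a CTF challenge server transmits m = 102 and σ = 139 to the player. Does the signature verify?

σ^13 mod 143 = 35
35 ≠ 102, so verification fails.

does not verify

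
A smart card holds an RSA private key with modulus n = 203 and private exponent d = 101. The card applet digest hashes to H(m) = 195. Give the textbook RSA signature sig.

Squares mod 203: (H(m))^1≡195, (H(m))^2≡64, (H(m))^4≡36, (H(m))^8≡78, (H(m))^16≡197, (H(m))^32≡36, (H(m))^64≡78
101 = 64 + 32 + 4 + 1, so (H(m))^101 ≡ 78·36·36·195 ≡ 48 (mod 203)

48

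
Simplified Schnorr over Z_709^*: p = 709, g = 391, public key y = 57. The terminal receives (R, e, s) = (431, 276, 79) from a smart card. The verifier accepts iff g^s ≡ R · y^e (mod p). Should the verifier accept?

g^s mod p:
391^2 = 152881 ≡ 446
391^4 ≡ 446^2 = 198916 ≡ 396
391^8 ≡ 396^2 = 156816 ≡ 127
391^16 ≡ 127^2 = 16129 ≡ 531
391^32 ≡ 531^2 = 281961 ≡ 488
391^64 ≡ 488^2 = 238144 ≡ 629
79 = 64 + 8 + 4 + 2 + 1, so 391^79 ≡ 629·127·396·446·391 ≡ 361 (mod 709)
R · y^e mod p:
57^2 = 3249 ≡ 413
57^4 ≡ 413^2 = 170569 ≡ 409
57^8 ≡ 409^2 = 167281 ≡ 666
57^16 ≡ 666^2 = 443556 ≡ 431
57^32 ≡ 431^2 = 185761 ≡ 3
57^64 ≡ 3^2 = 9
57^128 ≡ 9^2 = 81
57^256 ≡ 81^2 = 6561 ≡ 180
276 = 256 + 16 + 4, so 57^276 ≡ 180·431·409 ≡ 343 (mod 709)
431·343 = 147833 ≡ 361 (mod 709)
361 ≡ 361 (mod 709); signature holds.

accept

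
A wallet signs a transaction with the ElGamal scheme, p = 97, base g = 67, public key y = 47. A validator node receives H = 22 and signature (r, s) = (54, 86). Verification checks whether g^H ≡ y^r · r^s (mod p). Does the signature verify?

Left side g^H mod p:
67^2 = 4489 ≡ 27
67^4 ≡ 27^2 = 729 ≡ 50
67^8 ≡ 50^2 = 2500 ≡ 75
67^16 ≡ 75^2 = 5625 ≡ 96
22 = 16 + 4 + 2, so 67^22 ≡ 96·50·27 ≡ 8 (mod 97)
Right side y^r · r^s mod p:
47^2 = 2209 ≡ 75
47^4 ≡ 75^2 = 5625 ≡ 96
47^8 ≡ 96^2 = 9216 ≡ 1
47^16 ≡ 1^2 = 1
47^32 ≡ 1^2 = 1
54 = 32 + 16 + 4 + 2, so 47^54 ≡ 1·1·96·75 ≡ 22 (mod 97)
54^2 = 2916 ≡ 6
54^4 ≡ 6^2 = 36
54^8 ≡ 36^2 = 1296 ≡ 35
54^16 ≡ 35^2 = 1225 ≡ 61
54^32 ≡ 61^2 = 3721 ≡ 35
54^64 ≡ 35^2 = 1225 ≡ 61
86 = 64 + 16 + 4 + 2, so 54^86 ≡ 61·61·36·6 ≡ 91 (mod 97)
22·91 = 2002 ≡ 62 (mod 97)
8 ≠ 62, so verification fails.

does not verify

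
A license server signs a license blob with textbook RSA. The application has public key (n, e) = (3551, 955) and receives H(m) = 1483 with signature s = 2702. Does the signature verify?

s^2 ≡ 2702^2 = 7300804 ≡ 3499
s^4 ≡ 3499^2 = 12243001 ≡ 2704
s^8 ≡ 2704^2 = 7311616 ≡ 107
s^16 ≡ 107^2 = 11449 ≡ 796
s^32 ≡ 796^2 = 633616 ≡ 1538
s^64 ≡ 1538^2 = 2365444 ≡ 478
s^128 ≡ 478^2 = 228484 ≡ 1220
s^256 ≡ 1220^2 = 1488400 ≡ 531
s^512 ≡ 531^2 = 281961 ≡ 1432
955 = 512 + 256 + 128 + 32 + 16 + 8 + 2 + 1, so s^955 ≡ 1432·531·1220·1538·796·107·3499·2702 ≡ 1483 (mod 3551)
Since 1483 equals the digest 1483, verification succeeds.

verifies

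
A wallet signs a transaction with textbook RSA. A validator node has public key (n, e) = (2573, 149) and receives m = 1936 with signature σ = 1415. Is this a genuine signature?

genuine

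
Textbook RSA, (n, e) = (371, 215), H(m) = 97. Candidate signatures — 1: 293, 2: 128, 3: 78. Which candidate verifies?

Candidate 1: Squares mod 371: 293^1≡293, 293^2≡148, 293^4≡15, 293^8≡225, 293^16≡169, 293^32≡365, 293^64≡36, 293^128≡183; 215 = 128 + 64 + 16 + 4 + 2 + 1, so 293^215 ≡ 183·36·169·15·148·293 ≡ 97 (mod 371)
  → matches H(m) = 97
Candidate 2: Squares mod 371: 128^1≡128, 128^2≡60, 128^4≡261, 128^8≡228, 128^16≡44, 128^32≡81, 128^64≡254, 128^128≡333; 215 = 128 + 64 + 16 + 4 + 2 + 1, so 128^215 ≡ 333·254·44·261·60·128 ≡ 179 (mod 371)
Candidate 3: Squares mod 371: 78^1≡78, 78^2≡148, 78^4≡15, 78^8≡225, 78^16≡169, 78^32≡365, 78^64≡36, 78^128≡183; 215 = 128 + 64 + 16 + 4 + 2 + 1, so 78^215 ≡ 183·36·169·15·148·78 ≡ 274 (mod 371)

1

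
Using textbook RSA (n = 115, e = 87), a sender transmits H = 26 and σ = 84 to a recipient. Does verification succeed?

fails

Squares mod 115: σ^1≡84, σ^2≡41, σ^4≡71, σ^8≡96, σ^16≡16, σ^32≡26, σ^64≡101
87 = 64 + 16 + 4 + 2 + 1, so σ^87 ≡ 101·16·71·41·84 ≡ 89 (mod 115)
89 ≠ 26, so verification fails.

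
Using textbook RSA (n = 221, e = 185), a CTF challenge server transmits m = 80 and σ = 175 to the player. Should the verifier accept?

accept

σ^2 ≡ 175^2 = 30625 ≡ 127
σ^4 ≡ 127^2 = 16129 ≡ 217
σ^8 ≡ 217^2 = 47089 ≡ 16
σ^16 ≡ 16^2 = 256 ≡ 35
σ^32 ≡ 35^2 = 1225 ≡ 120
σ^64 ≡ 120^2 = 14400 ≡ 35
σ^128 ≡ 35^2 = 1225 ≡ 120
185 = 128 + 32 + 16 + 8 + 1, so σ^185 ≡ 120·120·35·16·175 ≡ 80 (mod 221)
σ^185 mod 221 = 80 matches m.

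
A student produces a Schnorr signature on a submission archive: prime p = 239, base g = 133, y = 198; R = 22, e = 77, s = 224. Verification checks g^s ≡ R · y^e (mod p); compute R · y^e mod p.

Squares mod 239: 198^1≡198, 198^2≡8, 198^4≡64, 198^8≡33, 198^16≡133, 198^32≡3, 198^64≡9
77 = 64 + 8 + 4 + 1, so 198^77 ≡ 9·33·64·198 ≡ 51 (mod 239)
R · y^e ≡ 22·51 = 1122 ≡ 166 (mod 239)

166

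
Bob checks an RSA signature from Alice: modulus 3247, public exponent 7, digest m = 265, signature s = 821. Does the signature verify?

verifies

s^2 ≡ 821^2 = 674041 ≡ 1912
s^4 ≡ 1912^2 = 3655744 ≡ 2869
7 = 4 + 2 + 1, so s^7 ≡ 2869·1912·821 ≡ 265 (mod 3247)
265 = m, so the signature checks out.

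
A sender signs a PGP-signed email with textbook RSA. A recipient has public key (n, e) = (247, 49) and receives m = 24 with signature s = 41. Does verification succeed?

fails

s^2 ≡ 41^2 = 1681 ≡ 199
s^4 ≡ 199^2 = 39601 ≡ 81
s^8 ≡ 81^2 = 6561 ≡ 139
s^16 ≡ 139^2 = 19321 ≡ 55
s^32 ≡ 55^2 = 3025 ≡ 61
49 = 32 + 16 + 1, so s^49 ≡ 61·55·41 ≡ 223 (mod 247)
The recovered value 223 does not match the digest 24.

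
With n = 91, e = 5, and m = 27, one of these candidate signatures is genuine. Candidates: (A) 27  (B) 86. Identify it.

Candidate A: 27^2 = 729 ≡ 1; 27^4 ≡ 1^2 = 1; 5 = 4 + 1, so 27^5 ≡ 1·27 ≡ 27 (mod 91)
  → matches m = 27
Candidate B: 86^2 = 7396 ≡ 25; 86^4 ≡ 25^2 = 625 ≡ 79; 5 = 4 + 1, so 86^5 ≡ 79·86 ≡ 60 (mod 91)

A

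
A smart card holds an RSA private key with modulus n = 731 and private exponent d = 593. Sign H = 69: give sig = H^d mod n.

H^2 ≡ 69^2 = 4761 ≡ 375
H^4 ≡ 375^2 = 140625 ≡ 273
H^8 ≡ 273^2 = 74529 ≡ 698
H^16 ≡ 698^2 = 487204 ≡ 358
H^32 ≡ 358^2 = 128164 ≡ 239
H^64 ≡ 239^2 = 57121 ≡ 103
H^128 ≡ 103^2 = 10609 ≡ 375
H^256 ≡ 375^2 = 140625 ≡ 273
H^512 ≡ 273^2 = 74529 ≡ 698
593 = 512 + 64 + 16 + 1, so H^593 ≡ 698·103·358·69 ≡ 562 (mod 731)

562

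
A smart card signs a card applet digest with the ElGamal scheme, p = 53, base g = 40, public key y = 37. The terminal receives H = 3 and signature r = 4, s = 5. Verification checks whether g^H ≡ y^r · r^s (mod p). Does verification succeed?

fails

Left side g^H mod p:
40^2 = 1600 ≡ 10
3 = 2 + 1, so 40^3 ≡ 10·40 ≡ 29 (mod 53)
Right side y^r · r^s mod p:
37^2 = 1369 ≡ 44
37^4 ≡ 44^2 = 1936 ≡ 28
4^2 = 16
4^4 ≡ 16^2 = 256 ≡ 44
5 = 4 + 1, so 4^5 ≡ 44·4 ≡ 17 (mod 53)
28·17 = 476 ≡ 52 (mod 53)
29 ≠ 52, so verification fails.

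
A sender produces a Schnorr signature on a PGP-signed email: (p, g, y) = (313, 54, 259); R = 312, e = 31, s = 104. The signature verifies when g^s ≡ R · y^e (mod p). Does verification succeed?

g^s mod p:
54^2 = 2916 ≡ 99
54^4 ≡ 99^2 = 9801 ≡ 98
54^8 ≡ 98^2 = 9604 ≡ 214
54^16 ≡ 214^2 = 45796 ≡ 98
54^32 ≡ 98^2 = 9604 ≡ 214
54^64 ≡ 214^2 = 45796 ≡ 98
104 = 64 + 32 + 8, so 54^104 ≡ 98·214·214 ≡ 214 (mod 313)
R · y^e mod p:
259^2 = 67081 ≡ 99
259^4 ≡ 99^2 = 9801 ≡ 98
259^8 ≡ 98^2 = 9604 ≡ 214
259^16 ≡ 214^2 = 45796 ≡ 98
31 = 16 + 8 + 4 + 2 + 1, so 259^31 ≡ 98·214·98·99·259 ≡ 54 (mod 313)
312·54 = 16848 ≡ 259 (mod 313)
214 ≠ 259; the check fails.

fails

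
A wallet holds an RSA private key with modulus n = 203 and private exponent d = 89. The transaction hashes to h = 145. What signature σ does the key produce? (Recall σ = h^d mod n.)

87

h^2 ≡ 145^2 = 21025 ≡ 116
h^4 ≡ 116^2 = 13456 ≡ 58
h^8 ≡ 58^2 = 3364 ≡ 116
h^16 ≡ 116^2 = 13456 ≡ 58
h^32 ≡ 58^2 = 3364 ≡ 116
h^64 ≡ 116^2 = 13456 ≡ 58
89 = 64 + 16 + 8 + 1, so h^89 ≡ 58·58·116·145 ≡ 87 (mod 203)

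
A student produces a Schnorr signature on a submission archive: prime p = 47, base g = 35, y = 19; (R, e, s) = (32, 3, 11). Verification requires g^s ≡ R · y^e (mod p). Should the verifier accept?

g^s mod p:
Squares mod 47: 35^1≡35, 35^2≡3, 35^4≡9, 35^8≡34
11 = 8 + 2 + 1, so 35^11 ≡ 34·3·35 ≡ 45 (mod 47)
R · y^e mod p:
Squares mod 47: 19^1≡19, 19^2≡32
3 = 2 + 1, so 19^3 ≡ 32·19 ≡ 44 (mod 47)
32·44 = 1408 ≡ 45 (mod 47)
45 ≡ 45 (mod 47); signature holds.

accept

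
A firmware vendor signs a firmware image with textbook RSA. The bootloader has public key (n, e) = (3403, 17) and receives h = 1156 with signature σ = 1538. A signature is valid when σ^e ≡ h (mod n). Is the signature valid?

valid

Squares mod 3403: σ^1≡1538, σ^2≡359, σ^4≡2970, σ^8≡324, σ^16≡2886
17 = 16 + 1, so σ^17 ≡ 2886·1538 ≡ 1156 (mod 3403)
Since 1156 equals the digest 1156, verification succeeds.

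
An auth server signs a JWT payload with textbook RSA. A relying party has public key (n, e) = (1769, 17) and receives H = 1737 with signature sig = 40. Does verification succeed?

fails

sig^17 mod 1769 = 32
sig^17 mod 1769 = 32, but H = 1737.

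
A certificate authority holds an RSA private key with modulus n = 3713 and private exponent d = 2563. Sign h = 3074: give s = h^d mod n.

325

h^2 ≡ 3074^2 = 9449476 ≡ 3604
h^4 ≡ 3604^2 = 12988816 ≡ 742
h^8 ≡ 742^2 = 550564 ≡ 1040
h^16 ≡ 1040^2 = 1081600 ≡ 1117
h^32 ≡ 1117^2 = 1247689 ≡ 121
h^64 ≡ 121^2 = 14641 ≡ 3502
h^128 ≡ 3502^2 = 12264004 ≡ 3678
h^256 ≡ 3678^2 = 13527684 ≡ 1225
h^512 ≡ 1225^2 = 1500625 ≡ 573
h^1024 ≡ 573^2 = 328329 ≡ 1585
h^2048 ≡ 1585^2 = 2512225 ≡ 2237
2563 = 2048 + 512 + 2 + 1, so h^2563 ≡ 2237·573·3604·3074 ≡ 325 (mod 3713)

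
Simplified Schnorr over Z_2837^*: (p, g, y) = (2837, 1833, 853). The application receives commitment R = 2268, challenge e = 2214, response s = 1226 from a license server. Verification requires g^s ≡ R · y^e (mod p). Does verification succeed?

passes

g^s mod p:
1833^1226 mod 2837 = 117
R · y^e mod p:
853^2214 mod 2837 = 1700
2268·1700 = 3855600 ≡ 117 (mod 2837)
117 ≡ 117 (mod 2837); signature holds.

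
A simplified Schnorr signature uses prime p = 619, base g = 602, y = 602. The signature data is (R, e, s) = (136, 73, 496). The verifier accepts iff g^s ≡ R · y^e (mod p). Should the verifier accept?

g^s mod p:
602^2 = 362404 ≡ 289
602^4 ≡ 289^2 = 83521 ≡ 575
602^8 ≡ 575^2 = 330625 ≡ 79
602^16 ≡ 79^2 = 6241 ≡ 51
602^32 ≡ 51^2 = 2601 ≡ 125
602^64 ≡ 125^2 = 15625 ≡ 150
602^128 ≡ 150^2 = 22500 ≡ 216
602^256 ≡ 216^2 = 46656 ≡ 231
496 = 256 + 128 + 64 + 32 + 16, so 602^496 ≡ 231·216·150·125·51 ≡ 136 (mod 619)
R · y^e mod p:
602^2 = 362404 ≡ 289
602^4 ≡ 289^2 = 83521 ≡ 575
602^8 ≡ 575^2 = 330625 ≡ 79
602^16 ≡ 79^2 = 6241 ≡ 51
602^32 ≡ 51^2 = 2601 ≡ 125
602^64 ≡ 125^2 = 15625 ≡ 150
73 = 64 + 8 + 1, so 602^73 ≡ 150·79·602 ≡ 344 (mod 619)
136·344 = 46784 ≡ 359 (mod 619)
136 ≠ 359; the check fails.

reject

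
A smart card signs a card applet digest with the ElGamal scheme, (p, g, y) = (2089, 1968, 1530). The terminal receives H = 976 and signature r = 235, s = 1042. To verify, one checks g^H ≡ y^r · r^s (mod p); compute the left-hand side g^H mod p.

1968^2 = 3873024 ≡ 18
1968^4 ≡ 18^2 = 324
1968^8 ≡ 324^2 = 104976 ≡ 526
1968^16 ≡ 526^2 = 276676 ≡ 928
1968^32 ≡ 928^2 = 861184 ≡ 516
1968^64 ≡ 516^2 = 266256 ≡ 953
1968^128 ≡ 953^2 = 908209 ≡ 1583
1968^256 ≡ 1583^2 = 2505889 ≡ 1178
1968^512 ≡ 1178^2 = 1387684 ≡ 588
976 = 512 + 256 + 128 + 64 + 16, so 1968^976 ≡ 588·1178·1583·953·928 ≡ 47 (mod 2089)

47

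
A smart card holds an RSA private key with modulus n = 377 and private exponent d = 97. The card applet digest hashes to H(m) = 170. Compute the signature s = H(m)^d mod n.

326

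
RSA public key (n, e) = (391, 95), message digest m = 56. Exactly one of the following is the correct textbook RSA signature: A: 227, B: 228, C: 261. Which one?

Candidate A: Squares mod 391: 227^1≡227, 227^2≡308, 227^4≡242, 227^8≡305, 227^16≡358, 227^32≡307, 227^64≡18; 95 = 64 + 16 + 8 + 4 + 2 + 1, so 227^95 ≡ 18·358·305·242·308·227 ≡ 343 (mod 391)
Candidate B: Squares mod 391: 228^1≡228, 228^2≡372, 228^4≡361, 228^8≡118, 228^16≡239, 228^32≡35, 228^64≡52; 95 = 64 + 16 + 8 + 4 + 2 + 1, so 228^95 ≡ 52·239·118·361·372·228 ≡ 56 (mod 391)
  → matches m = 56
Candidate C: Squares mod 391: 261^1≡261, 261^2≡87, 261^4≡140, 261^8≡50, 261^16≡154, 261^32≡256, 261^64≡239; 95 = 64 + 16 + 8 + 4 + 2 + 1, so 261^95 ≡ 239·154·50·140·87·261 ≡ 173 (mod 391)

B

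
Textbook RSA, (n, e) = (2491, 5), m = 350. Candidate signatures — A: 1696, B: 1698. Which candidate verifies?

Candidate A: 1696^5 mod 2491 = 742
Candidate B: 1698^5 mod 2491 = 350
  → matches m = 350

B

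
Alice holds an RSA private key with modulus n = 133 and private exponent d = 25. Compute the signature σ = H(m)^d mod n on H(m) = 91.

(H(m))^2 ≡ 91^2 = 8281 ≡ 35
(H(m))^4 ≡ 35^2 = 1225 ≡ 28
(H(m))^8 ≡ 28^2 = 784 ≡ 119
(H(m))^16 ≡ 119^2 = 14161 ≡ 63
25 = 16 + 8 + 1, so (H(m))^25 ≡ 63·119·91 ≡ 70 (mod 133)

70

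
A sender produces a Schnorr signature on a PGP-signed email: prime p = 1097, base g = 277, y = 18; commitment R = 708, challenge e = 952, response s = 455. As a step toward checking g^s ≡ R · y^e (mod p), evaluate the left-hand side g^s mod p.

757

277^2 = 76729 ≡ 1036
277^4 ≡ 1036^2 = 1073296 ≡ 430
277^8 ≡ 430^2 = 184900 ≡ 604
277^16 ≡ 604^2 = 364816 ≡ 612
277^32 ≡ 612^2 = 374544 ≡ 467
277^64 ≡ 467^2 = 218089 ≡ 883
277^128 ≡ 883^2 = 779689 ≡ 819
277^256 ≡ 819^2 = 670761 ≡ 494
455 = 256 + 128 + 64 + 4 + 2 + 1, so 277^455 ≡ 494·819·883·430·1036·277 ≡ 757 (mod 1097)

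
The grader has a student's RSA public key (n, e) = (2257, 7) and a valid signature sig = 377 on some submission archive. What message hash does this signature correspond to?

sig^2 ≡ 377^2 = 142129 ≡ 2195
sig^4 ≡ 2195^2 = 4818025 ≡ 1587
7 = 4 + 2 + 1, so sig^7 ≡ 1587·2195·377 ≡ 1514 (mod 2257)

1514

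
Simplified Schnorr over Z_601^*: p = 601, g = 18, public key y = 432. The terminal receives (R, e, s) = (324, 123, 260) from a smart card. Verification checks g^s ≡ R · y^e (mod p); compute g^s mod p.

18^2 = 324
18^4 ≡ 324^2 = 104976 ≡ 402
18^8 ≡ 402^2 = 161604 ≡ 536
18^16 ≡ 536^2 = 287296 ≡ 18
18^32 ≡ 18^2 = 324
18^64 ≡ 324^2 = 104976 ≡ 402
18^128 ≡ 402^2 = 161604 ≡ 536
18^256 ≡ 536^2 = 287296 ≡ 18
260 = 256 + 4, so 18^260 ≡ 18·402 ≡ 24 (mod 601)

24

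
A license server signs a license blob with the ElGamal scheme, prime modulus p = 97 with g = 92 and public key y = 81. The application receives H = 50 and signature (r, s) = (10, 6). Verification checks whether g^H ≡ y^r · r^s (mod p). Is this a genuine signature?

forged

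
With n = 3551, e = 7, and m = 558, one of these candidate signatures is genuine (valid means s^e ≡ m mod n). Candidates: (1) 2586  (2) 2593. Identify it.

Candidate 1: 2586^2 = 6687396 ≡ 863; 2586^4 ≡ 863^2 = 744769 ≡ 2610; 7 = 4 + 2 + 1, so 2586^7 ≡ 2610·863·2586 ≡ 558 (mod 3551)
  → matches m = 558
Candidate 2: 2593^2 = 6723649 ≡ 1606; 2593^4 ≡ 1606^2 = 2579236 ≡ 1210; 7 = 4 + 2 + 1, so 2593^7 ≡ 1210·1606·2593 ≡ 629 (mod 3551)

1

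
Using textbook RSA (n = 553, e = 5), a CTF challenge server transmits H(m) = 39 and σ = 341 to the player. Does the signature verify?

does not verify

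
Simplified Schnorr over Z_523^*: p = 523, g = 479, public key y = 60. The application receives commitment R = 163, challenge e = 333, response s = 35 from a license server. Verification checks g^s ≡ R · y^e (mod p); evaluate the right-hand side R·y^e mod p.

163

60^2 = 3600 ≡ 462
60^4 ≡ 462^2 = 213444 ≡ 60
60^8 ≡ 60^2 = 3600 ≡ 462
60^16 ≡ 462^2 = 213444 ≡ 60
60^32 ≡ 60^2 = 3600 ≡ 462
60^64 ≡ 462^2 = 213444 ≡ 60
60^128 ≡ 60^2 = 3600 ≡ 462
60^256 ≡ 462^2 = 213444 ≡ 60
333 = 256 + 64 + 8 + 4 + 1, so 60^333 ≡ 60·60·462·60·60 ≡ 1 (mod 523)
R · y^e ≡ 163·1 = 163 ≡ 163 (mod 523)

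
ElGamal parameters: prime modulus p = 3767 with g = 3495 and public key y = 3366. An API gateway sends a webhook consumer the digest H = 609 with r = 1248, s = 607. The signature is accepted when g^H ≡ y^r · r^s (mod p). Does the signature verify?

verifies

Left side g^H mod p:
Squares mod 3767: 3495^1≡3495, 3495^2≡2411, 3495^4≡440, 3495^8≡1483, 3495^16≡3128, 3495^32≡1485, 3495^64≡1530, 3495^128≡1593, 3495^256≡2458, 3495^512≡3263
609 = 512 + 64 + 32 + 1, so 3495^609 ≡ 3263·1530·1485·3495 ≡ 419 (mod 3767)
Right side y^r · r^s mod p:
Squares mod 3767: 3366^1≡3366, 3366^2≡2587, 3366^4≡2377, 3366^8≡3396, 3366^16≡2029, 3366^32≡3277, 3366^64≡2779, 3366^128≡491, 3366^256≡3760, 3366^512≡49, 3366^1024≡2401
1248 = 1024 + 128 + 64 + 32, so 3366^1248 ≡ 2401·491·2779·3277 ≡ 411 (mod 3767)
Squares mod 3767: 1248^1≡1248, 1248^2≡1733, 1248^4≡990, 1248^8≡680, 1248^16≡2826, 1248^32≡236, 1248^64≡2958, 1248^128≡2790, 1248^256≡1478, 1248^512≡3391
607 = 512 + 64 + 16 + 8 + 4 + 2 + 1, so 1248^607 ≡ 3391·2958·2826·680·990·1733·1248 ≡ 2659 (mod 3767)
411·2659 = 1092849 ≡ 419 (mod 3767)
419 ≡ 419 (mod 3767), so the signature is genuine.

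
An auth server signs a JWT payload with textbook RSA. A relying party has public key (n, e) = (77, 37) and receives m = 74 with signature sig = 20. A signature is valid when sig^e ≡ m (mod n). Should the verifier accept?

sig^37 mod 77 = 48
48 ≠ 74, so verification fails.

reject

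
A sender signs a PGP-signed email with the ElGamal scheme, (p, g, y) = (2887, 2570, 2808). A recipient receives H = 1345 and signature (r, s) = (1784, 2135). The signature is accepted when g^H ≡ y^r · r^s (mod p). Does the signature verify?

verifies

Left side g^H mod p:
2570^2 = 6604900 ≡ 2331
2570^4 ≡ 2331^2 = 5433561 ≡ 227
2570^8 ≡ 227^2 = 51529 ≡ 2450
2570^16 ≡ 2450^2 = 6002500 ≡ 427
2570^32 ≡ 427^2 = 182329 ≡ 448
2570^64 ≡ 448^2 = 200704 ≡ 1501
2570^128 ≡ 1501^2 = 2253001 ≡ 1141
2570^256 ≡ 1141^2 = 1301881 ≡ 2731
2570^512 ≡ 2731^2 = 7458361 ≡ 1240
2570^1024 ≡ 1240^2 = 1537600 ≡ 1716
1345 = 1024 + 256 + 64 + 1, so 2570^1345 ≡ 1716·2731·1501·2570 ≡ 434 (mod 2887)
Right side y^r · r^s mod p:
2808^2 = 7884864 ≡ 467
2808^4 ≡ 467^2 = 218089 ≡ 1564
2808^8 ≡ 1564^2 = 2446096 ≡ 807
2808^16 ≡ 807^2 = 651249 ≡ 1674
2808^32 ≡ 1674^2 = 2802276 ≡ 1886
2808^64 ≡ 1886^2 = 3556996 ≡ 212
2808^128 ≡ 212^2 = 44944 ≡ 1639
2808^256 ≡ 1639^2 = 2686321 ≡ 1411
2808^512 ≡ 1411^2 = 1990921 ≡ 1778
2808^1024 ≡ 1778^2 = 3161284 ≡ 19
1784 = 1024 + 512 + 128 + 64 + 32 + 16 + 8, so 2808^1784 ≡ 19·1778·1639·212·1886·1674·807 ≡ 2242 (mod 2887)
1784^2 = 3182656 ≡ 1182
1784^4 ≡ 1182^2 = 1397124 ≡ 2703
1784^8 ≡ 2703^2 = 7306209 ≡ 2099
1784^16 ≡ 2099^2 = 4405801 ≡ 239
1784^32 ≡ 239^2 = 57121 ≡ 2268
1784^64 ≡ 2268^2 = 5143824 ≡ 2077
1784^128 ≡ 2077^2 = 4313929 ≡ 751
1784^256 ≡ 751^2 = 564001 ≡ 1036
1784^512 ≡ 1036^2 = 1073296 ≡ 2219
1784^1024 ≡ 2219^2 = 4923961 ≡ 1626
1784^2048 ≡ 1626^2 = 2643876 ≡ 2271
2135 = 2048 + 64 + 16 + 4 + 2 + 1, so 1784^2135 ≡ 2271·2077·239·2703·1182·1784 ≡ 2761 (mod 2887)
2242·2761 = 6190162 ≡ 434 (mod 2887)
434 ≡ 434 (mod 2887), so the signature is genuine.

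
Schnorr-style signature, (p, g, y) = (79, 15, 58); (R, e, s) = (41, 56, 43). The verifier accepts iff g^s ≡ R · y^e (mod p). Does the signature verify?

g^s mod p:
15^2 = 225 ≡ 67
15^4 ≡ 67^2 = 4489 ≡ 65
15^8 ≡ 65^2 = 4225 ≡ 38
15^16 ≡ 38^2 = 1444 ≡ 22
15^32 ≡ 22^2 = 484 ≡ 10
43 = 32 + 8 + 2 + 1, so 15^43 ≡ 10·38·67·15 ≡ 14 (mod 79)
R · y^e mod p:
58^2 = 3364 ≡ 46
58^4 ≡ 46^2 = 2116 ≡ 62
58^8 ≡ 62^2 = 3844 ≡ 52
58^16 ≡ 52^2 = 2704 ≡ 18
58^32 ≡ 18^2 = 324 ≡ 8
56 = 32 + 16 + 8, so 58^56 ≡ 8·18·52 ≡ 62 (mod 79)
41·62 = 2542 ≡ 14 (mod 79)
14 ≡ 14 (mod 79); signature holds.

verifies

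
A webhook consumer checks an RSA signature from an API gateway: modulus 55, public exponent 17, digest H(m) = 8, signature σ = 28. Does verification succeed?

passes

σ^2 ≡ 28^2 = 784 ≡ 14
σ^4 ≡ 14^2 = 196 ≡ 31
σ^8 ≡ 31^2 = 961 ≡ 26
σ^16 ≡ 26^2 = 676 ≡ 16
17 = 16 + 1, so σ^17 ≡ 16·28 ≡ 8 (mod 55)
8 = H(m), so the signature checks out.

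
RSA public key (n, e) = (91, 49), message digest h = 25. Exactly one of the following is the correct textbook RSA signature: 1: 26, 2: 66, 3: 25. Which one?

Candidate 1: 26^49 mod 91 = 26
Candidate 2: 66^49 mod 91 = 66
Candidate 3: 25^49 mod 91 = 25
  → matches h = 25

3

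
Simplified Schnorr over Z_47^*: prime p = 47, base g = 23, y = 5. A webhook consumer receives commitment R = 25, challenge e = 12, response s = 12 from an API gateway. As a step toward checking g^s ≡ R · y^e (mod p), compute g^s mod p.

27

23^12 mod 47 = 27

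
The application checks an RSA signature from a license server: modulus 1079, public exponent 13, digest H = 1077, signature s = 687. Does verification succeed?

passes

s^2 ≡ 687^2 = 471969 ≡ 446
s^4 ≡ 446^2 = 198916 ≡ 380
s^8 ≡ 380^2 = 144400 ≡ 893
13 = 8 + 4 + 1, so s^13 ≡ 893·380·687 ≡ 1077 (mod 1079)
s^13 mod 1079 = 1077 matches H.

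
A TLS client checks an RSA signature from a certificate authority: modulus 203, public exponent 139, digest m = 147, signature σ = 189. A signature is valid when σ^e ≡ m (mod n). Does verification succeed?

Squares mod 203: σ^1≡189, σ^2≡196, σ^4≡49, σ^8≡168, σ^16≡7, σ^32≡49, σ^64≡168, σ^128≡7
139 = 128 + 8 + 2 + 1, so σ^139 ≡ 7·168·196·189 ≡ 147 (mod 203)
Since 147 equals the digest 147, verification succeeds.

passes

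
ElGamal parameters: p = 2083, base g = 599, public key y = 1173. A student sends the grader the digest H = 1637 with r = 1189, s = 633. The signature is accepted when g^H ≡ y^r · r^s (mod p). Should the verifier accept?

accept

Left side g^H mod p:
Squares mod 2083: 599^1≡599, 599^2≡525, 599^4≡669, 599^8≡1799, 599^16≡1502, 599^32≡115, 599^64≡727, 599^128≡1530, 599^256≡1691, 599^512≡1605, 599^1024≡1437
1637 = 1024 + 512 + 64 + 32 + 4 + 1, so 599^1637 ≡ 1437·1605·727·115·669·599 ≡ 1657 (mod 2083)
Right side y^r · r^s mod p:
Squares mod 2083: 1173^1≡1173, 1173^2≡1149, 1173^4≡1662, 1173^8≡186, 1173^16≡1268, 1173^32≡1831, 1173^64≡1014, 1173^128≡1277, 1173^256≡1823, 1173^512≡944, 1173^1024≡1695
1189 = 1024 + 128 + 32 + 4 + 1, so 1173^1189 ≡ 1695·1277·1831·1662·1173 ≡ 888 (mod 2083)
Squares mod 2083: 1189^1≡1189, 1189^2≡1447, 1189^4≡394, 1189^8≡1094, 1189^16≡1194, 1189^32≡864, 1189^64≡782, 1189^128≡1205, 1189^256≡174, 1189^512≡1114
633 = 512 + 64 + 32 + 16 + 8 + 1, so 1189^633 ≡ 1114·782·864·1194·1094·1189 ≡ 1984 (mod 2083)
888·1984 = 1761792 ≡ 1657 (mod 2083)
1657 ≡ 1657 (mod 2083), so the signature is genuine.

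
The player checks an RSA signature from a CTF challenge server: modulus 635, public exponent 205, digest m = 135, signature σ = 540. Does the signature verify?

Squares mod 635: σ^1≡540, σ^2≡135, σ^4≡445, σ^8≡540, σ^16≡135, σ^32≡445, σ^64≡540, σ^128≡135
205 = 128 + 64 + 8 + 4 + 1, so σ^205 ≡ 135·540·540·445·540 ≡ 135 (mod 635)
σ^205 mod 635 = 135 matches m.

verifies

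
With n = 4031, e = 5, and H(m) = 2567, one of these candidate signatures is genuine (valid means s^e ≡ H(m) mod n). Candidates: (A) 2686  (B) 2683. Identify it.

A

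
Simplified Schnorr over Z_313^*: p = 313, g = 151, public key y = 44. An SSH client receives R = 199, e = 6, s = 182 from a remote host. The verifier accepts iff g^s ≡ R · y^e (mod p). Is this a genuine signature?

forged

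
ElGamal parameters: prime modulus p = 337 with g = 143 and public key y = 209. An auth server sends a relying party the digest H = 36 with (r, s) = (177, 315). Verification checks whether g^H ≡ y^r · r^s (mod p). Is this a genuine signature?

forged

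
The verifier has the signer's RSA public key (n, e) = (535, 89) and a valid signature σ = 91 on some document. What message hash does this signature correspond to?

391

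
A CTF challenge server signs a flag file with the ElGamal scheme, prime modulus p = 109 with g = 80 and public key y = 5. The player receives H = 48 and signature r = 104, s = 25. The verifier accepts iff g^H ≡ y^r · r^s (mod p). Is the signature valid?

invalid

Left side g^H mod p:
Squares mod 109: 80^1≡80, 80^2≡78, 80^4≡89, 80^8≡73, 80^16≡97, 80^32≡35
48 = 32 + 16, so 80^48 ≡ 35·97 ≡ 16 (mod 109)
Right side y^r · r^s mod p:
Squares mod 109: 5^1≡5, 5^2≡25, 5^4≡80, 5^8≡78, 5^16≡89, 5^32≡73, 5^64≡97
104 = 64 + 32 + 8, so 5^104 ≡ 97·73·78 ≡ 15 (mod 109)
Squares mod 109: 104^1≡104, 104^2≡25, 104^4≡80, 104^8≡78, 104^16≡89
25 = 16 + 8 + 1, so 104^25 ≡ 89·78·104 ≡ 61 (mod 109)
15·61 = 915 ≡ 43 (mod 109)
16 ≠ 43, so verification fails.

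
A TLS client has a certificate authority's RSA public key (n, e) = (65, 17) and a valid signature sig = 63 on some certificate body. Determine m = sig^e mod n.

sig^2 ≡ 63^2 = 3969 ≡ 4
sig^4 ≡ 4^2 = 16
sig^8 ≡ 16^2 = 256 ≡ 61
sig^16 ≡ 61^2 = 3721 ≡ 16
17 = 16 + 1, so sig^17 ≡ 16·63 ≡ 33 (mod 65)

33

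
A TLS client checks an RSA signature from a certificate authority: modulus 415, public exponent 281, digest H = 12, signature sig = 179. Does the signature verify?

does not verify

sig^2 ≡ 179^2 = 32041 ≡ 86
sig^4 ≡ 86^2 = 7396 ≡ 341
sig^8 ≡ 341^2 = 116281 ≡ 81
sig^16 ≡ 81^2 = 6561 ≡ 336
sig^32 ≡ 336^2 = 112896 ≡ 16
sig^64 ≡ 16^2 = 256
sig^128 ≡ 256^2 = 65536 ≡ 381
sig^256 ≡ 381^2 = 145161 ≡ 326
281 = 256 + 16 + 8 + 1, so sig^281 ≡ 326·336·81·179 ≡ 209 (mod 415)
sig^281 mod 415 = 209, but H = 12.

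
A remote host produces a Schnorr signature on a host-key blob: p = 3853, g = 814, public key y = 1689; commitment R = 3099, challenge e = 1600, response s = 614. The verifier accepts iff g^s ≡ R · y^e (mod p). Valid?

no

g^s mod p:
814^2 = 662596 ≡ 3733
814^4 ≡ 3733^2 = 13935289 ≡ 2841
814^8 ≡ 2841^2 = 8071281 ≡ 3099
814^16 ≡ 3099^2 = 9603801 ≡ 2125
814^32 ≡ 2125^2 = 4515625 ≡ 3762
814^64 ≡ 3762^2 = 14152644 ≡ 575
814^128 ≡ 575^2 = 330625 ≡ 3120
814^256 ≡ 3120^2 = 9734400 ≡ 1722
814^512 ≡ 1722^2 = 2965284 ≡ 2327
614 = 512 + 64 + 32 + 4 + 2, so 814^614 ≡ 2327·575·3762·2841·3733 ≡ 1239 (mod 3853)
R · y^e mod p:
1689^2 = 2852721 ≡ 1501
1689^4 ≡ 1501^2 = 2253001 ≡ 2849
1689^8 ≡ 2849^2 = 8116801 ≡ 2383
1689^16 ≡ 2383^2 = 5678689 ≡ 3220
1689^32 ≡ 3220^2 = 10368400 ≡ 3830
1689^64 ≡ 3830^2 = 14668900 ≡ 529
1689^128 ≡ 529^2 = 279841 ≡ 2425
1689^256 ≡ 2425^2 = 5880625 ≡ 947
1689^512 ≡ 947^2 = 896809 ≡ 2913
1689^1024 ≡ 2913^2 = 8485569 ≡ 1263
1600 = 1024 + 512 + 64, so 1689^1600 ≡ 1263·2913·529 ≡ 3473 (mod 3853)
3099·3473 = 10762827 ≡ 1398 (mod 3853)
1239 ≠ 1398; the check fails.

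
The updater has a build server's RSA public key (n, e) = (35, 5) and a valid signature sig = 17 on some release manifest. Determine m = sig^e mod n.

12

sig^5 mod 35 = 12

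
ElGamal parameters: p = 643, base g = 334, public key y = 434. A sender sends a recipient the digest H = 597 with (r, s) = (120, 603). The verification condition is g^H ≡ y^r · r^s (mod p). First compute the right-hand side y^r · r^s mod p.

405

434^2 = 188356 ≡ 600
434^4 ≡ 600^2 = 360000 ≡ 563
434^8 ≡ 563^2 = 316969 ≡ 613
434^16 ≡ 613^2 = 375769 ≡ 257
434^32 ≡ 257^2 = 66049 ≡ 463
434^64 ≡ 463^2 = 214369 ≡ 250
120 = 64 + 32 + 16 + 8, so 434^120 ≡ 250·463·257·613 ≡ 60 (mod 643)
120^2 = 14400 ≡ 254
120^4 ≡ 254^2 = 64516 ≡ 216
120^8 ≡ 216^2 = 46656 ≡ 360
120^16 ≡ 360^2 = 129600 ≡ 357
120^32 ≡ 357^2 = 127449 ≡ 135
120^64 ≡ 135^2 = 18225 ≡ 221
120^128 ≡ 221^2 = 48841 ≡ 616
120^256 ≡ 616^2 = 379456 ≡ 86
120^512 ≡ 86^2 = 7396 ≡ 323
603 = 512 + 64 + 16 + 8 + 2 + 1, so 120^603 ≡ 323·221·357·360·254·120 ≡ 489 (mod 643)
y^r · r^s ≡ 60·489 = 29340 ≡ 405 (mod 643)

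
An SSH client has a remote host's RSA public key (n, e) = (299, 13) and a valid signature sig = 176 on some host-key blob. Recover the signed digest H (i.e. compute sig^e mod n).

189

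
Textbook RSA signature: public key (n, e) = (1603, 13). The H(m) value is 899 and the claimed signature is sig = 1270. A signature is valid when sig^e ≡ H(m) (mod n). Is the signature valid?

valid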